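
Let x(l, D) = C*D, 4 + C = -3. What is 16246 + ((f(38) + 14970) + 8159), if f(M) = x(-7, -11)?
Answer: 39452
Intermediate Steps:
C = -7 (C = -4 - 3 = -7)
x(l, D) = -7*D
f(M) = 77 (f(M) = -7*(-11) = 77)
16246 + ((f(38) + 14970) + 8159) = 16246 + ((77 + 14970) + 8159) = 16246 + (15047 + 8159) = 16246 + 23206 = 39452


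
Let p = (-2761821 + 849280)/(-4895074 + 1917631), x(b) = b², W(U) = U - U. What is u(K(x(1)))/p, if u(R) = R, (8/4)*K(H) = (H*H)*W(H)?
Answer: 0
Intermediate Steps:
W(U) = 0
K(H) = 0 (K(H) = ((H*H)*0)/2 = (H²*0)/2 = (½)*0 = 0)
p = 1912541/2977443 (p = -1912541/(-2977443) = -1912541*(-1/2977443) = 1912541/2977443 ≈ 0.64234)
u(K(x(1)))/p = 0/(1912541/2977443) = 0*(2977443/1912541) = 0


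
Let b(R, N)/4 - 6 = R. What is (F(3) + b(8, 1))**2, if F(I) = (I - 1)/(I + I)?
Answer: 28561/9 ≈ 3173.4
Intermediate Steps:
b(R, N) = 24 + 4*R
F(I) = (-1 + I)/(2*I) (F(I) = (-1 + I)/((2*I)) = (-1 + I)*(1/(2*I)) = (-1 + I)/(2*I))
(F(3) + b(8, 1))**2 = ((1/2)*(-1 + 3)/3 + (24 + 4*8))**2 = ((1/2)*(1/3)*2 + (24 + 32))**2 = (1/3 + 56)**2 = (169/3)**2 = 28561/9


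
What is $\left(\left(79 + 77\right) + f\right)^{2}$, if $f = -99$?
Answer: $3249$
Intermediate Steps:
$\left(\left(79 + 77\right) + f\right)^{2} = \left(\left(79 + 77\right) - 99\right)^{2} = \left(156 - 99\right)^{2} = 57^{2} = 3249$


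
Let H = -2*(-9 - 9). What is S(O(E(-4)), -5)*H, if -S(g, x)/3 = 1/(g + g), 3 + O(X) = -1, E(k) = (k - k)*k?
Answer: 27/2 ≈ 13.500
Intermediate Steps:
E(k) = 0 (E(k) = 0*k = 0)
O(X) = -4 (O(X) = -3 - 1 = -4)
S(g, x) = -3/(2*g) (S(g, x) = -3/(g + g) = -3*1/(2*g) = -3/(2*g))
H = 36 (H = -2*(-18) = 36)
S(O(E(-4)), -5)*H = -3/2/(-4)*36 = -3/2*(-¼)*36 = (3/8)*36 = 27/2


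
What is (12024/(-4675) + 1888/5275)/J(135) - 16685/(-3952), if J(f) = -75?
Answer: 1243018783991/292376370000 ≈ 4.2514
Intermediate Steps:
(12024/(-4675) + 1888/5275)/J(135) - 16685/(-3952) = (12024/(-4675) + 1888/5275)/(-75) - 16685/(-3952) = (12024*(-1/4675) + 1888*(1/5275))*(-1/75) - 16685*(-1/3952) = (-12024/4675 + 1888/5275)*(-1/75) + 16685/3952 = -2184008/986425*(-1/75) + 16685/3952 = 2184008/73981875 + 16685/3952 = 1243018783991/292376370000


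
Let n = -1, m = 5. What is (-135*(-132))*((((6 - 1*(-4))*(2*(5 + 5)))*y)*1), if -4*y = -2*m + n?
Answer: 9801000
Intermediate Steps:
y = 11/4 (y = -(-2*5 - 1)/4 = -(-10 - 1)/4 = -1/4*(-11) = 11/4 ≈ 2.7500)
(-135*(-132))*((((6 - 1*(-4))*(2*(5 + 5)))*y)*1) = (-135*(-132))*((((6 - 1*(-4))*(2*(5 + 5)))*(11/4))*1) = 17820*((((6 + 4)*(2*10))*(11/4))*1) = 17820*(((10*20)*(11/4))*1) = 17820*((200*(11/4))*1) = 17820*(550*1) = 17820*550 = 9801000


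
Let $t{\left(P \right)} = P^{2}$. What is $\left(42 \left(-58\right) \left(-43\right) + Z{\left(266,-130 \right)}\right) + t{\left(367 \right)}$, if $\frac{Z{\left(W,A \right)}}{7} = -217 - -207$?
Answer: $239367$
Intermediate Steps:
$Z{\left(W,A \right)} = -70$ ($Z{\left(W,A \right)} = 7 \left(-217 - -207\right) = 7 \left(-217 + 207\right) = 7 \left(-10\right) = -70$)
$\left(42 \left(-58\right) \left(-43\right) + Z{\left(266,-130 \right)}\right) + t{\left(367 \right)} = \left(42 \left(-58\right) \left(-43\right) - 70\right) + 367^{2} = \left(\left(-2436\right) \left(-43\right) - 70\right) + 134689 = \left(104748 - 70\right) + 134689 = 104678 + 134689 = 239367$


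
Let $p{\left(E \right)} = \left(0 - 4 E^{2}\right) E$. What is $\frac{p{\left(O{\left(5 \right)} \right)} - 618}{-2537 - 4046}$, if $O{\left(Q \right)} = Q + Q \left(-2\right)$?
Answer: $\frac{118}{6583} \approx 0.017925$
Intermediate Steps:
$O{\left(Q \right)} = - Q$ ($O{\left(Q \right)} = Q - 2 Q = - Q$)
$p{\left(E \right)} = - 4 E^{3}$ ($p{\left(E \right)} = - 4 E^{2} E = - 4 E^{3}$)
$\frac{p{\left(O{\left(5 \right)} \right)} - 618}{-2537 - 4046} = \frac{- 4 \left(\left(-1\right) 5\right)^{3} - 618}{-2537 - 4046} = \frac{- 4 \left(-5\right)^{3} - 618}{-6583} = \left(\left(-4\right) \left(-125\right) - 618\right) \left(- \frac{1}{6583}\right) = \left(500 - 618\right) \left(- \frac{1}{6583}\right) = \left(-118\right) \left(- \frac{1}{6583}\right) = \frac{118}{6583}$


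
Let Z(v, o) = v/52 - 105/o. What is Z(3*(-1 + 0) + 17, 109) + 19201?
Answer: 54413667/2834 ≈ 19200.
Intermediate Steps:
Z(v, o) = -105/o + v/52 (Z(v, o) = v*(1/52) - 105/o = v/52 - 105/o = -105/o + v/52)
Z(3*(-1 + 0) + 17, 109) + 19201 = (-105/109 + (3*(-1 + 0) + 17)/52) + 19201 = (-105*1/109 + (3*(-1) + 17)/52) + 19201 = (-105/109 + (-3 + 17)/52) + 19201 = (-105/109 + (1/52)*14) + 19201 = (-105/109 + 7/26) + 19201 = -1967/2834 + 19201 = 54413667/2834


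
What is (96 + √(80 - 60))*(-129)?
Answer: -12384 - 258*√5 ≈ -12961.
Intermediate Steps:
(96 + √(80 - 60))*(-129) = (96 + √20)*(-129) = (96 + 2*√5)*(-129) = -12384 - 258*√5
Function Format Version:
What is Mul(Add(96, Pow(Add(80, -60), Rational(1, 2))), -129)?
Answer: Add(-12384, Mul(-258, Pow(5, Rational(1, 2)))) ≈ -12961.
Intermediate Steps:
Mul(Add(96, Pow(Add(80, -60), Rational(1, 2))), -129) = Mul(Add(96, Pow(20, Rational(1, 2))), -129) = Mul(Add(96, Mul(2, Pow(5, Rational(1, 2)))), -129) = Add(-12384, Mul(-258, Pow(5, Rational(1, 2))))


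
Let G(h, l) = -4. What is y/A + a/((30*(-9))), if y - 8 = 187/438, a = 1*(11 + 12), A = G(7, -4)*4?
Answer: -192959/315360 ≈ -0.61187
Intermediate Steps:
A = -16 (A = -4*4 = -16)
a = 23 (a = 1*23 = 23)
y = 3691/438 (y = 8 + 187/438 = 3691/438 ≈ 8.4269)
y/A + a/((30*(-9))) = (3691/438)/(-16) + 23/((30*(-9))) = (3691/438)*(-1/16) + 23/(-270) = -3691/7008 + 23*(-1/270) = -3691/7008 - 23/270 = -192959/315360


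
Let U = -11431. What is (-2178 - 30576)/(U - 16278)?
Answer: 32754/27709 ≈ 1.1821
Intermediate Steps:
(-2178 - 30576)/(U - 16278) = (-2178 - 30576)/(-11431 - 16278) = -32754/(-27709) = -32754*(-1/27709) = 32754/27709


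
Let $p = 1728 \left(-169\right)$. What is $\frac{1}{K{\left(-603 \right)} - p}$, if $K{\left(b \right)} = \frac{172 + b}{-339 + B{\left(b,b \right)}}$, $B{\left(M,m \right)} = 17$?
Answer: $\frac{322}{94034735} \approx 3.4243 \cdot 10^{-6}$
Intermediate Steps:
$p = -292032$
$K{\left(b \right)} = - \frac{86}{161} - \frac{b}{322}$ ($K{\left(b \right)} = \frac{172 + b}{-339 + 17} = \frac{172 + b}{-322} = \left(172 + b\right) \left(- \frac{1}{322}\right) = - \frac{86}{161} - \frac{b}{322}$)
$\frac{1}{K{\left(-603 \right)} - p} = \frac{1}{\left(- \frac{86}{161} - - \frac{603}{322}\right) - -292032} = \frac{1}{\left(- \frac{86}{161} + \frac{603}{322}\right) + 292032} = \frac{1}{\frac{431}{322} + 292032} = \frac{1}{\frac{94034735}{322}} = \frac{322}{94034735}$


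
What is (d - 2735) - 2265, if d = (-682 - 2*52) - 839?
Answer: -6625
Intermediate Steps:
d = -1625 (d = (-682 - 104) - 839 = -786 - 839 = -1625)
(d - 2735) - 2265 = (-1625 - 2735) - 2265 = -4360 - 2265 = -6625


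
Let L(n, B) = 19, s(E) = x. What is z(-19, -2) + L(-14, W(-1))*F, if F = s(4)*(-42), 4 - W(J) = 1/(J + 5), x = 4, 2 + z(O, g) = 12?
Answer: -3182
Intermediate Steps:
z(O, g) = 10 (z(O, g) = -2 + 12 = 10)
s(E) = 4
W(J) = 4 - 1/(5 + J) (W(J) = 4 - 1/(J + 5) = 4 - 1/(5 + J))
F = -168 (F = 4*(-42) = -168)
z(-19, -2) + L(-14, W(-1))*F = 10 + 19*(-168) = 10 - 3192 = -3182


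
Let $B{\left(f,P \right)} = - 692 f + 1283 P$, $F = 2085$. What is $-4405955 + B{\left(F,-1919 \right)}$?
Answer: $-8310852$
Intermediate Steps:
$-4405955 + B{\left(F,-1919 \right)} = -4405955 + \left(\left(-692\right) 2085 + 1283 \left(-1919\right)\right) = -4405955 - 3904897 = -8310852$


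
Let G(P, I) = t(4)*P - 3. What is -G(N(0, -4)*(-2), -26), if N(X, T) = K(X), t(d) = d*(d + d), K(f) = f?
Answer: 3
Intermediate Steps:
t(d) = 2*d**2 (t(d) = d*(2*d) = 2*d**2)
N(X, T) = X
G(P, I) = -3 + 32*P (G(P, I) = (2*4**2)*P - 3 = (2*16)*P - 3 = 32*P - 3 = -3 + 32*P)
-G(N(0, -4)*(-2), -26) = -(-3 + 32*(0*(-2))) = -(-3 + 32*0) = -(-3 + 0) = -1*(-3) = 3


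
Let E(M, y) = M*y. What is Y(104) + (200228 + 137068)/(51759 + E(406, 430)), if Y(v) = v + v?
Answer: 47415808/226339 ≈ 209.49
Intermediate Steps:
Y(v) = 2*v
Y(104) + (200228 + 137068)/(51759 + E(406, 430)) = 2*104 + (200228 + 137068)/(51759 + 406*430) = 208 + 337296/(51759 + 174580) = 208 + 337296/226339 = 47415808/226339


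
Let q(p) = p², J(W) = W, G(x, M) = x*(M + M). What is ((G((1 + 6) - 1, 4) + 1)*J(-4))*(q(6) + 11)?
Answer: -9212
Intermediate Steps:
G(x, M) = 2*M*x (G(x, M) = x*(2*M) = 2*M*x)
((G((1 + 6) - 1, 4) + 1)*J(-4))*(q(6) + 11) = ((2*4*((1 + 6) - 1) + 1)*(-4))*(6² + 11) = ((2*4*(7 - 1) + 1)*(-4))*(36 + 11) = ((2*4*6 + 1)*(-4))*47 = ((48 + 1)*(-4))*47 = (49*(-4))*47 = -196*47 = -9212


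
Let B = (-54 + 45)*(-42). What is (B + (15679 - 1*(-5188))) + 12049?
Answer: 33294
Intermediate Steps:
B = 378 (B = -9*(-42) = 378)
(B + (15679 - 1*(-5188))) + 12049 = (378 + (15679 - 1*(-5188))) + 12049 = (378 + (15679 + 5188)) + 12049 = (378 + 20867) + 12049 = 21245 + 12049 = 33294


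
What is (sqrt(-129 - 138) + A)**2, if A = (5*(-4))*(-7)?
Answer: (140 + I*sqrt(267))**2 ≈ 19333.0 + 4575.2*I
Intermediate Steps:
A = 140 (A = -20*(-7) = 140)
(sqrt(-129 - 138) + A)**2 = (sqrt(-129 - 138) + 140)**2 = (sqrt(-267) + 140)**2 = (I*sqrt(267) + 140)**2 = (140 + I*sqrt(267))**2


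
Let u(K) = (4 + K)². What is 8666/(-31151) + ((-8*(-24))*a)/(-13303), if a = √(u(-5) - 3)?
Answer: -8666/31151 - 192*I*√2/13303 ≈ -0.27819 - 0.020411*I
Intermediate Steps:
a = I*√2 (a = √((4 - 5)² - 3) = √((-1)² - 3) = √(1 - 3) = √(-2) = I*√2 ≈ 1.4142*I)
8666/(-31151) + ((-8*(-24))*a)/(-13303) = 8666/(-31151) + ((-8*(-24))*(I*√2))/(-13303) = 8666*(-1/31151) + (192*(I*√2))*(-1/13303) = -8666/31151 + (192*I*√2)*(-1/13303) = -8666/31151 - 192*I*√2/13303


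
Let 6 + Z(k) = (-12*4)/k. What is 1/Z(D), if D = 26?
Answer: -13/102 ≈ -0.12745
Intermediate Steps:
Z(k) = -6 - 48/k (Z(k) = -6 + (-12*4)/k = -6 - 48/k)
1/Z(D) = 1/(-6 - 48/26) = 1/(-6 - 48*1/26) = 1/(-6 - 24/13) = 1/(-102/13) = -13/102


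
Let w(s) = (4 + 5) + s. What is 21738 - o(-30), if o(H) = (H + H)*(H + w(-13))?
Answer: 19698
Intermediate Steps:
w(s) = 9 + s
o(H) = 2*H*(-4 + H) (o(H) = (H + H)*(H + (9 - 13)) = (2*H)*(H - 4) = (2*H)*(-4 + H) = 2*H*(-4 + H))
21738 - o(-30) = 21738 - 2*(-30)*(-4 - 30) = 21738 - 2*(-30)*(-34) = 21738 - 1*2040 = 21738 - 2040 = 19698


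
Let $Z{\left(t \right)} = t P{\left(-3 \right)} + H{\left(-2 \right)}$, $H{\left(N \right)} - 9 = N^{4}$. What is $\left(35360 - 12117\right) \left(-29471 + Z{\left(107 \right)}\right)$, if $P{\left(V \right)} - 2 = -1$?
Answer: $-681926377$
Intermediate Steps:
$H{\left(N \right)} = 9 + N^{4}$
$P{\left(V \right)} = 1$ ($P{\left(V \right)} = 2 - 1 = 1$)
$Z{\left(t \right)} = 25 + t$ ($Z{\left(t \right)} = t 1 + \left(9 + \left(-2\right)^{4}\right) = t + \left(9 + 16\right) = t + 25 = 25 + t$)
$\left(35360 - 12117\right) \left(-29471 + Z{\left(107 \right)}\right) = \left(35360 - 12117\right) \left(-29471 + \left(25 + 107\right)\right) = 23243 \left(-29471 + 132\right) = 23243 \left(-29339\right) = -681926377$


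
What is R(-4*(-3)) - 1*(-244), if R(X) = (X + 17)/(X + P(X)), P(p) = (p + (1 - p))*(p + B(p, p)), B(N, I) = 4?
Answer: 6861/28 ≈ 245.04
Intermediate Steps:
P(p) = 4 + p (P(p) = (p + (1 - p))*(p + 4) = 1*(4 + p) = 4 + p)
R(X) = (17 + X)/(4 + 2*X) (R(X) = (X + 17)/(X + (4 + X)) = (17 + X)/(4 + 2*X))
R(-4*(-3)) - 1*(-244) = (17 - 4*(-3))/(2*(2 - 4*(-3))) - 1*(-244) = (17 + 12)/(2*(2 + 12)) + 244 = (1/2)*29/14 + 244 = (1/2)*(1/14)*29 + 244 = 29/28 + 244 = 6861/28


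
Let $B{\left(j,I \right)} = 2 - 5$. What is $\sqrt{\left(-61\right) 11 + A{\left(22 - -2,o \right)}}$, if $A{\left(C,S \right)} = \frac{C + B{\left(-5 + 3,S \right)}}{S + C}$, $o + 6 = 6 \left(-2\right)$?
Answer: $\frac{i \sqrt{2670}}{2} \approx 25.836 i$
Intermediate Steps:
$B{\left(j,I \right)} = -3$
$o = -18$ ($o = -6 + 6 \left(-2\right) = -6 - 12 = -18$)
$A{\left(C,S \right)} = \frac{-3 + C}{C + S}$ ($A{\left(C,S \right)} = \frac{C - 3}{S + C} = \frac{-3 + C}{C + S}$)
$\sqrt{\left(-61\right) 11 + A{\left(22 - -2,o \right)}} = \sqrt{\left(-61\right) 11 + \frac{-3 + \left(22 - -2\right)}{\left(22 - -2\right) - 18}} = \sqrt{-671 + \frac{-3 + \left(22 + 2\right)}{\left(22 + 2\right) - 18}} = \sqrt{-671 + \frac{-3 + 24}{24 - 18}} = \sqrt{-671 + \frac{1}{6} \cdot 21} = \sqrt{-671 + \frac{7}{2}} = \sqrt{- \frac{1335}{2}} = \frac{i \sqrt{2670}}{2}$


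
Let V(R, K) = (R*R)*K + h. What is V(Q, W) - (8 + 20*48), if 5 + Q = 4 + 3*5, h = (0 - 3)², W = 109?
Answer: 20405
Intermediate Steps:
h = 9 (h = (-3)² = 9)
Q = 14 (Q = -5 + (4 + 3*5) = -5 + (4 + 15) = -5 + 19 = 14)
V(R, K) = 9 + K*R² (V(R, K) = (R*R)*K + 9 = R²*K + 9 = K*R² + 9 = 9 + K*R²)
V(Q, W) - (8 + 20*48) = (9 + 109*14²) - (8 + 20*48) = (9 + 109*196) - (8 + 960) = (9 + 21364) - 1*968 = 21373 - 968 = 20405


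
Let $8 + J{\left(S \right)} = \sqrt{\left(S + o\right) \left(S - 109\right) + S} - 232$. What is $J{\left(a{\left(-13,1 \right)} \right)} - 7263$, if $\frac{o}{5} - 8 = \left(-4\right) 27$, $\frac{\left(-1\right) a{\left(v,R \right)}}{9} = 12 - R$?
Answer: $-7503 + \sqrt{124493} \approx -7150.2$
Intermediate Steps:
$a{\left(v,R \right)} = -108 + 9 R$ ($a{\left(v,R \right)} = - 9 \left(12 - R\right) = -108 + 9 R$)
$o = -500$ ($o = 40 + 5 \left(\left(-4\right) 27\right) = 40 + 5 \left(-108\right) = 40 - 540 = -500$)
$J{\left(S \right)} = -240 + \sqrt{S + \left(-500 + S\right) \left(-109 + S\right)}$ ($J{\left(S \right)} = -8 + \left(\sqrt{\left(S - 500\right) \left(S - 109\right) + S} - 232\right) = -8 + \left(\sqrt{\left(-500 + S\right) \left(-109 + S\right) + S} - 232\right) = -8 + \left(\sqrt{S + \left(-500 + S\right) \left(-109 + S\right)} - 232\right) = -8 + \left(-232 + \sqrt{S + \left(-500 + S\right) \left(-109 + S\right)}\right) = -240 + \sqrt{S + \left(-500 + S\right) \left(-109 + S\right)}$)
$J{\left(a{\left(-13,1 \right)} \right)} - 7263 = \left(-240 + \sqrt{54500 + \left(-108 + 9 \cdot 1\right)^{2} - 608 \left(-108 + 9 \cdot 1\right)}\right) - 7263 = \left(-240 + \sqrt{54500 + \left(-108 + 9\right)^{2} - 608 \left(-108 + 9\right)}\right) - 7263 = \left(-240 + \sqrt{54500 + \left(-99\right)^{2} - -60192}\right) - 7263 = \left(-240 + \sqrt{54500 + 9801 + 60192}\right) - 7263 = \left(-240 + \sqrt{124493}\right) - 7263 = -7503 + \sqrt{124493}$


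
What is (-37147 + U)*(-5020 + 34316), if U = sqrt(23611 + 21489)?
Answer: -1088258512 + 292960*sqrt(451) ≈ -1.0820e+9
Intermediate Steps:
U = 10*sqrt(451) (U = sqrt(45100) = 10*sqrt(451) ≈ 212.37)
(-37147 + U)*(-5020 + 34316) = (-37147 + 10*sqrt(451))*(-5020 + 34316) = (-37147 + 10*sqrt(451))*29296 = -1088258512 + 292960*sqrt(451)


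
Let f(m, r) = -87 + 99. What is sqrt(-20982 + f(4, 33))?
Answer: 3*I*sqrt(2330) ≈ 144.81*I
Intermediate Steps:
f(m, r) = 12
sqrt(-20982 + f(4, 33)) = sqrt(-20982 + 12) = sqrt(-20970) = 3*I*sqrt(2330)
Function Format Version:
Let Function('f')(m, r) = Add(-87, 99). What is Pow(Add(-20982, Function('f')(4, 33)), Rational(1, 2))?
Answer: Mul(3, I, Pow(2330, Rational(1, 2))) ≈ Mul(144.81, I)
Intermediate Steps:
Function('f')(m, r) = 12
Pow(Add(-20982, Function('f')(4, 33)), Rational(1, 2)) = Pow(Add(-20982, 12), Rational(1, 2)) = Pow(-20970, Rational(1, 2)) = Mul(3, I, Pow(2330, Rational(1, 2)))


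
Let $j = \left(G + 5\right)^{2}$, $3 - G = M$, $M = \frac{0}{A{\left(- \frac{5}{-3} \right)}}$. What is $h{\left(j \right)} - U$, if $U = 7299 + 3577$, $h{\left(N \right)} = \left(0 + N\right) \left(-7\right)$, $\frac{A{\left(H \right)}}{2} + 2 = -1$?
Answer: $-11324$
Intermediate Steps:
$A{\left(H \right)} = -6$ ($A{\left(H \right)} = -4 + 2 \left(-1\right) = -4 - 2 = -6$)
$M = 0$ ($M = \frac{0}{-6} = 0 \left(- \frac{1}{6}\right) = 0$)
$G = 3$ ($G = 3 - 0 = 3 + 0 = 3$)
$j = 64$ ($j = \left(3 + 5\right)^{2} = 8^{2} = 64$)
$h{\left(N \right)} = - 7 N$ ($h{\left(N \right)} = N \left(-7\right) = - 7 N$)
$U = 10876$
$h{\left(j \right)} - U = \left(-7\right) 64 - 10876 = -448 - 10876 = -11324$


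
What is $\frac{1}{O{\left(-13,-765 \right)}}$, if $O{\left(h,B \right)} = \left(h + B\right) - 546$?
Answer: $- \frac{1}{1324} \approx -0.00075529$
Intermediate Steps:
$O{\left(h,B \right)} = -546 + B + h$ ($O{\left(h,B \right)} = \left(B + h\right) - 546 = -546 + B + h$)
$\frac{1}{O{\left(-13,-765 \right)}} = \frac{1}{-546 - 765 - 13} = \frac{1}{-1324} = - \frac{1}{1324}$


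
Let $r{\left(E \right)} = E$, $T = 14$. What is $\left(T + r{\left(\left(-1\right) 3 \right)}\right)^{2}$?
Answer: $121$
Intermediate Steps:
$\left(T + r{\left(\left(-1\right) 3 \right)}\right)^{2} = \left(14 - 3\right)^{2} = 11^{2} = 121$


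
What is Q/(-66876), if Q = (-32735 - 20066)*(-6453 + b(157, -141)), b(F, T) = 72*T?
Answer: -292253535/22292 ≈ -13110.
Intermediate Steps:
Q = 876760605 (Q = (-32735 - 20066)*(-6453 + 72*(-141)) = -52801*(-6453 - 10152) = -52801*(-16605) = 876760605)
Q/(-66876) = 876760605/(-66876) = 876760605*(-1/66876) = -292253535/22292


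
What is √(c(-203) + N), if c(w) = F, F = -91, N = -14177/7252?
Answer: 3*I*√2771337/518 ≈ 9.6413*I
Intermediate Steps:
N = -14177/7252 (N = -14177*1/7252 = -14177/7252 ≈ -1.9549)
c(w) = -91
√(c(-203) + N) = √(-91 - 14177/7252) = √(-674109/7252) = 3*I*√2771337/518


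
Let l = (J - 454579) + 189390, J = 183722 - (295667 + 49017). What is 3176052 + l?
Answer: 2749901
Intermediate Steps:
J = -160962 (J = 183722 - 1*344684 = 183722 - 344684 = -160962)
l = -426151 (l = (-160962 - 454579) + 189390 = -615541 + 189390 = -426151)
3176052 + l = 3176052 - 426151 = 2749901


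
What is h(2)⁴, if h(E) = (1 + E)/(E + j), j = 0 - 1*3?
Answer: 81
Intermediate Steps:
j = -3 (j = 0 - 3 = -3)
h(E) = (1 + E)/(-3 + E) (h(E) = (1 + E)/(E - 3) = (1 + E)/(-3 + E))
h(2)⁴ = ((1 + 2)/(-3 + 2))⁴ = (3/(-1))⁴ = (-1*3)⁴ = (-3)⁴ = 81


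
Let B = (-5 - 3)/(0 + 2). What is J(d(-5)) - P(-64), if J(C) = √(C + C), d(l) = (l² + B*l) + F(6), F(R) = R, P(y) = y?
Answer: 64 + √102 ≈ 74.099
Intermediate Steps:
B = -4 (B = -8/2 = -8*½ = -4)
d(l) = 6 + l² - 4*l (d(l) = (l² - 4*l) + 6 = 6 + l² - 4*l)
J(C) = √2*√C (J(C) = √(2*C) = √2*√C)
J(d(-5)) - P(-64) = √2*√(6 + (-5)² - 4*(-5)) - 1*(-64) = √2*√(6 + 25 + 20) + 64 = √2*√51 + 64 = √102 + 64 = 64 + √102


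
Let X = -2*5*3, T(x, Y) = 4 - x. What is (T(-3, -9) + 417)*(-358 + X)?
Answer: -164512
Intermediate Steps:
X = -30 (X = -10*3 = -30)
(T(-3, -9) + 417)*(-358 + X) = ((4 - 1*(-3)) + 417)*(-358 - 30) = ((4 + 3) + 417)*(-388) = (7 + 417)*(-388) = 424*(-388) = -164512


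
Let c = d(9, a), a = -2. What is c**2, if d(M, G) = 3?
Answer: 9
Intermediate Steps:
c = 3
c**2 = 3**2 = 9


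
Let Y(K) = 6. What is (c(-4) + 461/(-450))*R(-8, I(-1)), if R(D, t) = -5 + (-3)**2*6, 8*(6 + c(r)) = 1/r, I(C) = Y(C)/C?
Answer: -2489249/7200 ≈ -345.73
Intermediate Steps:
I(C) = 6/C
c(r) = -6 + 1/(8*r)
R(D, t) = 49 (R(D, t) = -5 + 9*6 = -5 + 54 = 49)
(c(-4) + 461/(-450))*R(-8, I(-1)) = ((-6 + (1/8)/(-4)) + 461/(-450))*49 = ((-6 + (1/8)*(-1/4)) + 461*(-1/450))*49 = ((-6 - 1/32) - 461/450)*49 = (-193/32 - 461/450)*49 = -50801/7200*49 = -2489249/7200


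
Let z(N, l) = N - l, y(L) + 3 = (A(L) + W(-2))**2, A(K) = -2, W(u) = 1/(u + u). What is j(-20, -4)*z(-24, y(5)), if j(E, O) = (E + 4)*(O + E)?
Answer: -10008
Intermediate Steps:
W(u) = 1/(2*u)
y(L) = 33/16 (y(L) = -3 + (-2 + (1/2)/(-2))**2 = -3 + (-2 + (1/2)*(-1/2))**2 = -3 + (-2 - 1/4)**2 = -3 + (-9/4)**2 = -3 + 81/16 = 33/16)
j(E, O) = (4 + E)*(E + O)
j(-20, -4)*z(-24, y(5)) = ((-20)**2 + 4*(-20) + 4*(-4) - 20*(-4))*(-24 - 1*33/16) = (400 - 80 - 16 + 80)*(-24 - 33/16) = 384*(-417/16) = -10008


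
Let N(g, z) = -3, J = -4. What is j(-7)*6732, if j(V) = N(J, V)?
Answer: -20196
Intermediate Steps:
j(V) = -3
j(-7)*6732 = -3*6732 = -20196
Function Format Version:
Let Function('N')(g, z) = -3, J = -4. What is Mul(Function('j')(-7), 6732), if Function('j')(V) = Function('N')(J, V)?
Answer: -20196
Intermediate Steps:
Function('j')(V) = -3
Mul(Function('j')(-7), 6732) = Mul(-3, 6732) = -20196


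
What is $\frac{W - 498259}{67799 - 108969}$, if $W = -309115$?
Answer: $\frac{403687}{20585} \approx 19.611$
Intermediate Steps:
$\frac{W - 498259}{67799 - 108969} = \frac{-309115 - 498259}{67799 - 108969} = - \frac{807374}{-41170} = \left(-807374\right) \left(- \frac{1}{41170}\right) = \frac{403687}{20585}$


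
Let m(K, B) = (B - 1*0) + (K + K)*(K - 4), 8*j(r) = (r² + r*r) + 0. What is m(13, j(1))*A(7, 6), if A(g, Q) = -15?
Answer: -14055/4 ≈ -3513.8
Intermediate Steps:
j(r) = r²/4 (j(r) = ((r² + r*r) + 0)/8 = ((r² + r²) + 0)/8 = (2*r² + 0)/8 = (2*r²)/8 = r²/4)
m(K, B) = B + 2*K*(-4 + K) (m(K, B) = (B + 0) + (2*K)*(-4 + K) = B + 2*K*(-4 + K))
m(13, j(1))*A(7, 6) = ((¼)*1² - 8*13 + 2*13²)*(-15) = ((¼)*1 - 104 + 2*169)*(-15) = (¼ - 104 + 338)*(-15) = (937/4)*(-15) = -14055/4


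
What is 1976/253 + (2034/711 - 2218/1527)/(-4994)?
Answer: 54108219796/6928073823 ≈ 7.8100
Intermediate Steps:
1976/253 + (2034/711 - 2218/1527)/(-4994) = 1976*(1/253) + (2034*(1/711) - 2218*1/1527)*(-1/4994) = 1976/253 + (226/79 - 2218/1527)*(-1/4994) = 1976/253 + (169880/120633)*(-1/4994) = 1976/253 - 84940/301220601 = 54108219796/6928073823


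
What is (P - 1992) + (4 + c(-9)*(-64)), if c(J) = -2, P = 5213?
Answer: 3353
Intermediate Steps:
(P - 1992) + (4 + c(-9)*(-64)) = (5213 - 1992) + (4 - 2*(-64)) = 3221 + (4 + 128) = 3221 + 132 = 3353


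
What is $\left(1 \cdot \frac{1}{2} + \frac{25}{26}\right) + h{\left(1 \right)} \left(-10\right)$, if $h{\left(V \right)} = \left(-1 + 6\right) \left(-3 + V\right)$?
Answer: $\frac{1319}{13} \approx 101.46$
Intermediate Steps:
$h{\left(V \right)} = -15 + 5 V$ ($h{\left(V \right)} = 5 \left(-3 + V\right) = -15 + 5 V$)
$\left(1 \cdot \frac{1}{2} + \frac{25}{26}\right) + h{\left(1 \right)} \left(-10\right) = \left(1 \cdot \frac{1}{2} + \frac{25}{26}\right) + \left(-15 + 5 \cdot 1\right) \left(-10\right) = \left(1 \cdot \frac{1}{2} + 25 \cdot \frac{1}{26}\right) + \left(-15 + 5\right) \left(-10\right) = \left(\frac{1}{2} + \frac{25}{26}\right) - -100 = \frac{19}{13} + 100 = \frac{1319}{13}$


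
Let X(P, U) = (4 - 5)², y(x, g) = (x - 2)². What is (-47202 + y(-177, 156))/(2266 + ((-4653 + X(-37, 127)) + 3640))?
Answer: -15161/1254 ≈ -12.090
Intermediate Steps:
y(x, g) = (-2 + x)²
X(P, U) = 1 (X(P, U) = (-1)² = 1)
(-47202 + y(-177, 156))/(2266 + ((-4653 + X(-37, 127)) + 3640)) = (-47202 + (-2 - 177)²)/(2266 + ((-4653 + 1) + 3640)) = (-47202 + (-179)²)/(2266 + (-4652 + 3640)) = (-47202 + 32041)/(2266 - 1012) = -15161/1254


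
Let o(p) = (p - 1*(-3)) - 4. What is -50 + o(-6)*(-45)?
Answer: 265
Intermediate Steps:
o(p) = -1 + p (o(p) = (p + 3) - 4 = (3 + p) - 4 = -1 + p)
-50 + o(-6)*(-45) = -50 + (-1 - 6)*(-45) = -50 - 7*(-45) = -50 + 315 = 265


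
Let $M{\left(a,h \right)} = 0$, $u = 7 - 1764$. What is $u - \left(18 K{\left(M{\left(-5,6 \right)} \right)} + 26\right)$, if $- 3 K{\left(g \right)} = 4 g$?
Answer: $-1783$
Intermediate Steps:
$u = -1757$
$K{\left(g \right)} = - \frac{4 g}{3}$
$u - \left(18 K{\left(M{\left(-5,6 \right)} \right)} + 26\right) = -1757 - \left(18 \left(\left(- \frac{4}{3}\right) 0\right) + 26\right) = -1757 - \left(18 \cdot 0 + 26\right) = -1757 - \left(0 + 26\right) = -1757 - 26 = -1783$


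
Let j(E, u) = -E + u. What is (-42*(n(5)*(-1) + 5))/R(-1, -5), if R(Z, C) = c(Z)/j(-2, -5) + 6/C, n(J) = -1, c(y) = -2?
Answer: 945/2 ≈ 472.50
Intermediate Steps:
j(E, u) = u - E
R(Z, C) = 2/3 + 6/C (R(Z, C) = -2/(-5 - 1*(-2)) + 6/C = -2/(-5 + 2) + 6/C = -2/(-3) + 6/C = -2*(-1/3) + 6/C = 2/3 + 6/C)
(-42*(n(5)*(-1) + 5))/R(-1, -5) = (-42*(-1*(-1) + 5))/(2/3 + 6/(-5)) = (-42*(1 + 5))/(2/3 + 6*(-1/5)) = (-42*6)/(2/3 - 6/5) = -252/(-8/15) = -252*(-15/8) = 945/2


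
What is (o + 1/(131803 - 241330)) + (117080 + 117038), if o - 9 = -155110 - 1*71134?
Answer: 863401340/109527 ≈ 7883.0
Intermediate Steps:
o = -226235 (o = 9 + (-155110 - 1*71134) = 9 + (-155110 - 71134) = 9 - 226244 = -226235)
(o + 1/(131803 - 241330)) + (117080 + 117038) = (-226235 + 1/(131803 - 241330)) + (117080 + 117038) = (-226235 + 1/(-109527)) + 234118 = (-226235 - 1/109527) + 234118 = -24778840846/109527 + 234118 = 863401340/109527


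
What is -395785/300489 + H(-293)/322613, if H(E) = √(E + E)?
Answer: -395785/300489 + I*√586/322613 ≈ -1.3171 + 7.5035e-5*I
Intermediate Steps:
H(E) = √2*√E (H(E) = √(2*E) = √2*√E)
-395785/300489 + H(-293)/322613 = -395785/300489 + (√2*√(-293))/322613 = -395785*1/300489 + (√2*(I*√293))*(1/322613) = -395785/300489 + (I*√586)*(1/322613) = -395785/300489 + I*√586/322613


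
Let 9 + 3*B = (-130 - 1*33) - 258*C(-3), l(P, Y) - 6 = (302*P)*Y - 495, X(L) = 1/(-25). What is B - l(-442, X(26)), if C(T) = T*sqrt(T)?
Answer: -368077/75 + 258*I*sqrt(3) ≈ -4907.7 + 446.87*I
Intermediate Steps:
X(L) = -1/25
l(P, Y) = -489 + 302*P*Y (l(P, Y) = 6 + ((302*P)*Y - 495) = 6 + (302*P*Y - 495) = 6 + (-495 + 302*P*Y) = -489 + 302*P*Y)
C(T) = T**(3/2)
B = -172/3 + 258*I*sqrt(3) (B = -3 + ((-130 - 1*33) - (-774)*I*sqrt(3))/3 = -3 + ((-130 - 33) - (-774)*I*sqrt(3))/3 = -3 + (-163 + 774*I*sqrt(3))/3 = -3 + (-163/3 + 258*I*sqrt(3)) = -172/3 + 258*I*sqrt(3) ≈ -57.333 + 446.87*I)
B - l(-442, X(26)) = (-172/3 + 258*I*sqrt(3)) - (-489 + 302*(-442)*(-1/25)) = (-172/3 + 258*I*sqrt(3)) - (-489 + 133484/25) = (-172/3 + 258*I*sqrt(3)) - 1*121259/25 = (-172/3 + 258*I*sqrt(3)) - 121259/25 = -368077/75 + 258*I*sqrt(3)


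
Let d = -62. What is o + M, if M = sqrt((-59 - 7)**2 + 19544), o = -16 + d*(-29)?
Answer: 1782 + 10*sqrt(239) ≈ 1936.6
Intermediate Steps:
o = 1782 (o = -16 - 62*(-29) = -16 + 1798 = 1782)
M = 10*sqrt(239) (M = sqrt((-66)**2 + 19544) = sqrt(4356 + 19544) = sqrt(23900) = 10*sqrt(239) ≈ 154.60)
o + M = 1782 + 10*sqrt(239)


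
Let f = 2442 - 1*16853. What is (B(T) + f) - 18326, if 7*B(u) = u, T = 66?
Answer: -229093/7 ≈ -32728.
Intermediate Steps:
B(u) = u/7
f = -14411 (f = 2442 - 16853 = -14411)
(B(T) + f) - 18326 = ((1/7)*66 - 14411) - 18326 = (66/7 - 14411) - 18326 = -100811/7 - 18326 = -229093/7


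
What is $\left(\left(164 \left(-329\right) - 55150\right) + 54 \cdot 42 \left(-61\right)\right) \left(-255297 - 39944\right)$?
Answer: $73058566414$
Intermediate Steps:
$\left(\left(164 \left(-329\right) - 55150\right) + 54 \cdot 42 \left(-61\right)\right) \left(-255297 - 39944\right) = \left(\left(-53956 - 55150\right) + 2268 \left(-61\right)\right) \left(-295241\right) = \left(-109106 - 138348\right) \left(-295241\right) = \left(-247454\right) \left(-295241\right) = 73058566414$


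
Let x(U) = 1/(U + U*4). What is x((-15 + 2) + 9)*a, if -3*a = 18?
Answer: 3/10 ≈ 0.30000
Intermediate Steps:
a = -6 (a = -1/3*18 = -6)
x(U) = 1/(5*U) (x(U) = 1/(U + 4*U) = 1/(5*U))
x((-15 + 2) + 9)*a = (1/(5*((-15 + 2) + 9)))*(-6) = (1/(5*(-13 + 9)))*(-6) = ((1/5)/(-4))*(-6) = ((1/5)*(-1/4))*(-6) = -1/20*(-6) = 3/10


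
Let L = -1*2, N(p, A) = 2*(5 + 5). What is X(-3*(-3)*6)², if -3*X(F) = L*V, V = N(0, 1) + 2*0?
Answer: 1600/9 ≈ 177.78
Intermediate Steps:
N(p, A) = 20 (N(p, A) = 2*10 = 20)
V = 20 (V = 20 + 2*0 = 20 + 0 = 20)
L = -2
X(F) = 40/3 (X(F) = -(-2)*20/3 = -⅓*(-40) = 40/3)
X(-3*(-3)*6)² = (40/3)² = 1600/9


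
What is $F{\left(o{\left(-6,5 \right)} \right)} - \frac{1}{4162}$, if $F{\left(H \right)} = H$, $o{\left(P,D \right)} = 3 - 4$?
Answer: $- \frac{4163}{4162} \approx -1.0002$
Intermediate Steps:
$o{\left(P,D \right)} = -1$ ($o{\left(P,D \right)} = 3 - 4 = -1$)
$F{\left(o{\left(-6,5 \right)} \right)} - \frac{1}{4162} = -1 - \frac{1}{4162} = - \frac{4163}{4162}$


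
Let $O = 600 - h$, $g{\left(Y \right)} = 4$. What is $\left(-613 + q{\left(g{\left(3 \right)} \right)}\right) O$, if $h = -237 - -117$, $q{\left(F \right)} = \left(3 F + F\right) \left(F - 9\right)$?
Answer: $-498960$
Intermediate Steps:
$q{\left(F \right)} = 4 F \left(-9 + F\right)$
$h = -120$ ($h = -237 + 117 = -120$)
$O = 720$ ($O = 600 - -120 = 600 + 120 = 720$)
$\left(-613 + q{\left(g{\left(3 \right)} \right)}\right) O = \left(-613 + 4 \cdot 4 \left(-9 + 4\right)\right) 720 = \left(-613 + 4 \cdot 4 \left(-5\right)\right) 720 = \left(-613 - 80\right) 720 = \left(-693\right) 720 = -498960$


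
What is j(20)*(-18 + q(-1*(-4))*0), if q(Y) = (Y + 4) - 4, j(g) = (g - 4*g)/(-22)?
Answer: -540/11 ≈ -49.091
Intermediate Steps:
j(g) = 3*g/22 (j(g) = -3*g*(-1/22) = 3*g/22)
q(Y) = Y (q(Y) = (4 + Y) - 4 = Y)
j(20)*(-18 + q(-1*(-4))*0) = ((3/22)*20)*(-18 - 1*(-4)*0) = 30*(-18 + 4*0)/11 = 30*(-18 + 0)/11 = (30/11)*(-18) = -540/11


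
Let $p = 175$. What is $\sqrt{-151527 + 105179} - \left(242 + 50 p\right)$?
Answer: $-8992 + 2 i \sqrt{11587} \approx -8992.0 + 215.29 i$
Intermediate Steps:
$\sqrt{-151527 + 105179} - \left(242 + 50 p\right) = \sqrt{-151527 + 105179} - 8992 = \sqrt{-46348} - 8992 = 2 i \sqrt{11587} - 8992 = -8992 + 2 i \sqrt{11587}$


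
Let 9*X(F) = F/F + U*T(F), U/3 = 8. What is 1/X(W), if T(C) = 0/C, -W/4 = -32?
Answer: 9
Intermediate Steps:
W = 128 (W = -4*(-32) = 128)
U = 24 (U = 3*8 = 24)
T(C) = 0
X(F) = ⅑ (X(F) = (F/F + 24*0)/9 = (1 + 0)/9 = (⅑)*1 = ⅑)
1/X(W) = 1/(⅑) = 9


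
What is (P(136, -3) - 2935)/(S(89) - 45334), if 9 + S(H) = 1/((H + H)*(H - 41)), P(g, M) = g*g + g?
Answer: -134115168/387410591 ≈ -0.34618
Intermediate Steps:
P(g, M) = g + g**2 (P(g, M) = g**2 + g = g + g**2)
S(H) = -9 + 1/(2*H*(-41 + H)) (S(H) = -9 + 1/((H + H)*(H - 41)) = -9 + 1/((2*H)*(-41 + H)) = -9 + 1/(2*H*(-41 + H)))
(P(136, -3) - 2935)/(S(89) - 45334) = (136*(1 + 136) - 2935)/((1/2)*(1 - 18*89**2 + 738*89)/(89*(-41 + 89)) - 45334) = (136*137 - 2935)/((1/2)*(1/89)*(1 - 18*7921 + 65682)/48 - 45334) = (18632 - 2935)/((1/2)*(1/89)*(1/48)*(1 - 142578 + 65682) - 45334) = 15697/((1/2)*(1/89)*(1/48)*(-76895) - 45334) = 15697/(-76895/8544 - 45334) = 15697/(-387410591/8544) = 15697*(-8544/387410591) = -134115168/387410591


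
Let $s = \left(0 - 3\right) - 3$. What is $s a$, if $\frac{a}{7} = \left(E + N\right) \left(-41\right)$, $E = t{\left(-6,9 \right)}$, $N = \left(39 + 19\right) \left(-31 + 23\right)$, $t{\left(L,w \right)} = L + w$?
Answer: $-793842$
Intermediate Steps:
$s = -6$ ($s = -3 - 3 = -6$)
$N = -464$ ($N = 58 \left(-8\right) = -464$)
$E = 3$ ($E = -6 + 9 = 3$)
$a = 132307$ ($a = 7 \left(3 - 464\right) \left(-41\right) = 7 \left(\left(-461\right) \left(-41\right)\right) = 7 \cdot 18901 = 132307$)
$s a = \left(-6\right) 132307 = -793842$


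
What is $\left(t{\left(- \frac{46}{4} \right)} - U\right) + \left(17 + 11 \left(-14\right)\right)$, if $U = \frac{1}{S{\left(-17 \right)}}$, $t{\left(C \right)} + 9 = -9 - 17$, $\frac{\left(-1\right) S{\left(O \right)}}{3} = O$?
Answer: $- \frac{8773}{51} \approx -172.02$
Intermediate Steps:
$S{\left(O \right)} = - 3 O$
$t{\left(C \right)} = -35$ ($t{\left(C \right)} = -9 - 26 = -35$)
$U = \frac{1}{51}$ ($U = \frac{1}{\left(-3\right) \left(-17\right)} = \frac{1}{51} \approx 0.019608$)
$\left(t{\left(- \frac{46}{4} \right)} - U\right) + \left(17 + 11 \left(-14\right)\right) = \left(-35 - \frac{1}{51}\right) + \left(17 + 11 \left(-14\right)\right) = \left(-35 - \frac{1}{51}\right) + \left(17 - 154\right) = - \frac{1786}{51} - 137 = - \frac{8773}{51}$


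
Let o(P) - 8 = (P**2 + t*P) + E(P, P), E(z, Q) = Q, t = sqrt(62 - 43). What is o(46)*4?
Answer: 8680 + 184*sqrt(19) ≈ 9482.0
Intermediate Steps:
t = sqrt(19) ≈ 4.3589
o(P) = 8 + P + P**2 + P*sqrt(19) (o(P) = 8 + ((P**2 + sqrt(19)*P) + P) = 8 + ((P**2 + P*sqrt(19)) + P) = 8 + (P + P**2 + P*sqrt(19)) = 8 + P + P**2 + P*sqrt(19))
o(46)*4 = (8 + 46 + 46**2 + 46*sqrt(19))*4 = (8 + 46 + 2116 + 46*sqrt(19))*4 = (2170 + 46*sqrt(19))*4 = 8680 + 184*sqrt(19)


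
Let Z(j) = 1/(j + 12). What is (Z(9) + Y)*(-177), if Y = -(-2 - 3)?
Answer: -6254/7 ≈ -893.43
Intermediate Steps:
Y = 5 (Y = -1*(-5) = 5)
Z(j) = 1/(12 + j)
(Z(9) + Y)*(-177) = (1/(12 + 9) + 5)*(-177) = (1/21 + 5)*(-177) = (106/21)*(-177) = -6254/7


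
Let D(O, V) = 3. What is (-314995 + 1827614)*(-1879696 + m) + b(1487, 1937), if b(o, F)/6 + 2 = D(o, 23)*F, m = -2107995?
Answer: -6031857137875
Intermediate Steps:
b(o, F) = -12 + 18*F (b(o, F) = -12 + 6*(3*F) = -12 + 18*F)
(-314995 + 1827614)*(-1879696 + m) + b(1487, 1937) = (-314995 + 1827614)*(-1879696 - 2107995) + (-12 + 18*1937) = 1512619*(-3987691) + (-12 + 34866) = -6031857172729 + 34854 = -6031857137875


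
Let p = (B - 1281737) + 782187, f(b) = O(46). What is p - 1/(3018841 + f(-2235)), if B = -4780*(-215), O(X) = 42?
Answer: 1594423056449/3018883 ≈ 5.2815e+5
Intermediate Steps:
B = 1027700
f(b) = 42
p = 528150 (p = (1027700 - 1281737) + 782187 = -254037 + 782187 = 528150)
p - 1/(3018841 + f(-2235)) = 528150 - 1/(3018841 + 42) = 528150 - 1/3018883 = 1594423056449/3018883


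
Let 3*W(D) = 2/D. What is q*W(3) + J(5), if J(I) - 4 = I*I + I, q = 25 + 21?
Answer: 398/9 ≈ 44.222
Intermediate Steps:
W(D) = 2/(3*D) (W(D) = (2/D)/3 = 2/(3*D))
q = 46
J(I) = 4 + I + I² (J(I) = 4 + (I*I + I) = 4 + (I² + I) = 4 + (I + I²) = 4 + I + I²)
q*W(3) + J(5) = 46*((⅔)/3) + (4 + 5 + 5²) = 46*((⅔)*(⅓)) + (4 + 5 + 25) = 46*(2/9) + 34 = 92/9 + 34 = 398/9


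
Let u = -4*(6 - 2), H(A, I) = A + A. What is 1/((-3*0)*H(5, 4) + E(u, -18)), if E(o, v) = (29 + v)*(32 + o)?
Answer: 1/176 ≈ 0.0056818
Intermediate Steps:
H(A, I) = 2*A
u = -16 (u = -4*4 = -16)
1/((-3*0)*H(5, 4) + E(u, -18)) = 1/((-3*0)*(2*5) + (928 + 29*(-16) + 32*(-18) - 16*(-18))) = 1/(0*10 + (928 - 464 - 576 + 288)) = 1/(0 + 176) = 1/176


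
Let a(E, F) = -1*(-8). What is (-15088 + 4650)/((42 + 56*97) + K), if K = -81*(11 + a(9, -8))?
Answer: -10438/3935 ≈ -2.6526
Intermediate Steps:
a(E, F) = 8
K = -1539 (K = -81*(11 + 8) = -81*19 = -1539)
(-15088 + 4650)/((42 + 56*97) + K) = (-15088 + 4650)/((42 + 56*97) - 1539) = -10438/((42 + 5432) - 1539) = -10438/(5474 - 1539) = -10438/3935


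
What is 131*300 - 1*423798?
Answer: -384498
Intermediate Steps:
131*300 - 1*423798 = 39300 - 423798 = -384498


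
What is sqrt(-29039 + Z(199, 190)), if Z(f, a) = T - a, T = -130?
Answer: I*sqrt(29359) ≈ 171.34*I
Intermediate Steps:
Z(f, a) = -130 - a
sqrt(-29039 + Z(199, 190)) = sqrt(-29039 + (-130 - 1*190)) = sqrt(-29039 + (-130 - 190)) = sqrt(-29039 - 320) = sqrt(-29359) = I*sqrt(29359)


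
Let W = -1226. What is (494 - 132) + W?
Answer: -864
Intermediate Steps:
(494 - 132) + W = (494 - 132) - 1226 = 362 - 1226 = -864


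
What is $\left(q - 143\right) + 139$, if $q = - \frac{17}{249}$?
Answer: $- \frac{1013}{249} \approx -4.0683$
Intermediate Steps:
$q = - \frac{17}{249}$ ($q = \left(-17\right) \frac{1}{249} = - \frac{17}{249} \approx -0.068273$)
$\left(q - 143\right) + 139 = \left(- \frac{17}{249} - 143\right) + 139 = - \frac{35624}{249} + 139 = - \frac{1013}{249}$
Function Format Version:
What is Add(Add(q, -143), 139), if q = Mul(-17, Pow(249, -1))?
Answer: Rational(-1013, 249) ≈ -4.0683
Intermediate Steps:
q = Rational(-17, 249) (q = Mul(-17, Rational(1, 249)) = Rational(-17, 249) ≈ -0.068273)
Add(Add(q, -143), 139) = Add(Add(Rational(-17, 249), -143), 139) = Add(Rational(-35624, 249), 139) = Rational(-1013, 249)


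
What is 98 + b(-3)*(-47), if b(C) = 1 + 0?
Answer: 51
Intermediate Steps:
b(C) = 1
98 + b(-3)*(-47) = 98 + 1*(-47) = 98 - 47 = 51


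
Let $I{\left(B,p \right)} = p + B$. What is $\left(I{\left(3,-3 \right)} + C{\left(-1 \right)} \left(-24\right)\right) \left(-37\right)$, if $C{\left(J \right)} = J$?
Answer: $-888$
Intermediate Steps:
$I{\left(B,p \right)} = B + p$
$\left(I{\left(3,-3 \right)} + C{\left(-1 \right)} \left(-24\right)\right) \left(-37\right) = \left(\left(3 - 3\right) - -24\right) \left(-37\right) = \left(0 + 24\right) \left(-37\right) = 24 \left(-37\right) = -888$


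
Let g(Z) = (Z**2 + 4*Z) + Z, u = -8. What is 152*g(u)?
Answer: 3648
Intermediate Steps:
g(Z) = Z**2 + 5*Z
152*g(u) = 152*(-8*(5 - 8)) = 152*(-8*(-3)) = 152*24 = 3648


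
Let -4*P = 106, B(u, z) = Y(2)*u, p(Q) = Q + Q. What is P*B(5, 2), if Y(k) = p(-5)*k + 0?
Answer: 2650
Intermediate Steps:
p(Q) = 2*Q
Y(k) = -10*k (Y(k) = (2*(-5))*k + 0 = -10*k + 0 = -10*k)
B(u, z) = -20*u (B(u, z) = (-10*2)*u = -20*u)
P = -53/2 (P = -¼*106 = -53/2 ≈ -26.500)
P*B(5, 2) = -(-530)*5 = -53/2*(-100) = 2650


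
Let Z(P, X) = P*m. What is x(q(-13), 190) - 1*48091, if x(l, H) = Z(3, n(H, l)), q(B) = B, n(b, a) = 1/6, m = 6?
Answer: -48073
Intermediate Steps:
n(b, a) = 1/6
Z(P, X) = 6*P (Z(P, X) = P*6 = 6*P)
x(l, H) = 18 (x(l, H) = 6*3 = 18)
x(q(-13), 190) - 1*48091 = 18 - 1*48091 = 18 - 48091 = -48073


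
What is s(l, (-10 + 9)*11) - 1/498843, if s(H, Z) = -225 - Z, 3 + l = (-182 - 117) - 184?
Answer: -106752403/498843 ≈ -214.00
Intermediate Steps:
l = -486 (l = -3 + ((-182 - 117) - 184) = -3 + (-299 - 184) = -3 - 483 = -486)
s(l, (-10 + 9)*11) - 1/498843 = (-225 - (-10 + 9)*11) - 1/498843 = (-225 - (-1)*11) - 1*1/498843 = (-225 - 1*(-11)) - 1/498843 = (-225 + 11) - 1/498843 = -214 - 1/498843 = -106752403/498843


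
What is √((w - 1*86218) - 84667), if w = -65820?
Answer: I*√236705 ≈ 486.52*I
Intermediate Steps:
√((w - 1*86218) - 84667) = √((-65820 - 1*86218) - 84667) = √((-65820 - 86218) - 84667) = √(-152038 - 84667) = √(-236705) = I*√236705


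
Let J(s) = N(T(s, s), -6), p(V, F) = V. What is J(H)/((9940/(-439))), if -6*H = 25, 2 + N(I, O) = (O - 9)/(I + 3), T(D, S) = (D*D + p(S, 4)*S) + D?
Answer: 324421/3001880 ≈ 0.10807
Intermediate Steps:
T(D, S) = D + D² + S² (T(D, S) = (D*D + S*S) + D = (D² + S²) + D = D + D² + S²)
N(I, O) = -2 + (-9 + O)/(3 + I) (N(I, O) = -2 + (O - 9)/(I + 3) = -2 + (-9 + O)/(3 + I))
H = -25/6 (H = -⅙*25 = -25/6 ≈ -4.1667)
J(s) = (-21 - 4*s² - 2*s)/(3 + s + 2*s²) (J(s) = (-15 - 6 - 2*(s + s² + s²))/(3 + (s + s² + s²)) = (-15 - 6 - 2*(s + 2*s²))/(3 + (s + 2*s²)) = (-15 - 6 + (-4*s² - 2*s))/(3 + s + 2*s²) = (-21 - 4*s² - 2*s)/(3 + s + 2*s²))
J(H)/((9940/(-439))) = ((-21 - 4*(-25/6)² - 2*(-25/6))/(3 - 25/6 + 2*(-25/6)²))/((9940/(-439))) = ((-21 - 4*625/36 + 25/3)/(3 - 25/6 + 2*(625/36)))/((9940*(-1/439))) = ((-21 - 625/9 + 25/3)/(3 - 25/6 + 625/18))/(-9940/439) = (-739/9/(302/9))*(-439/9940) = ((9/302)*(-739/9))*(-439/9940) = -739/302*(-439/9940) = 324421/3001880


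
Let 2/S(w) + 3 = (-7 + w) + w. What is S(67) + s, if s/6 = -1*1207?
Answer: -449003/62 ≈ -7242.0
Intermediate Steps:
s = -7242 (s = 6*(-1*1207) = 6*(-1207) = -7242)
S(w) = 2/(-10 + 2*w) (S(w) = 2/(-3 + ((-7 + w) + w)) = 2/(-3 + (-7 + 2*w)) = 2/(-10 + 2*w))
S(67) + s = 1/(-5 + 67) - 7242 = 1/62 - 7242 = -449003/62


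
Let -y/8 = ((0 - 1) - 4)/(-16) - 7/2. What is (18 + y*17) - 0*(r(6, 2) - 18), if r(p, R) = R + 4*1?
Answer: 903/2 ≈ 451.50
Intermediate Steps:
r(p, R) = 4 + R (r(p, R) = R + 4 = 4 + R)
y = 51/2 (y = -8*(((0 - 1) - 4)/(-16) - 7/2) = -8*((-1 - 4)*(-1/16) - 7*½) = -8*(-5*(-1/16) - 7/2) = -8*(5/16 - 7/2) = -8*(-51/16) = 51/2 ≈ 25.500)
(18 + y*17) - 0*(r(6, 2) - 18) = (18 + (51/2)*17) - 0*((4 + 2) - 18) = (18 + 867/2) - 0*(6 - 18) = 903/2 - 0*(-12) = 903/2 - 1*0 = 903/2 + 0 = 903/2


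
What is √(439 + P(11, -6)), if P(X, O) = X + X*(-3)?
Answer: √417 ≈ 20.421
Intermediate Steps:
P(X, O) = -2*X (P(X, O) = X - 3*X = -2*X)
√(439 + P(11, -6)) = √(439 - 2*11) = √(439 - 22) = √417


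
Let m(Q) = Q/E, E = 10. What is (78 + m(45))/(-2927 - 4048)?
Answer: -11/930 ≈ -0.011828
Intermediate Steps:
m(Q) = Q/10
(78 + m(45))/(-2927 - 4048) = (78 + (⅒)*45)/(-2927 - 4048) = (78 + 9/2)/(-6975) = (165/2)*(-1/6975) = -11/930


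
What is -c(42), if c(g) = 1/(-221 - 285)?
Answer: 1/506 ≈ 0.0019763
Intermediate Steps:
c(g) = -1/506 (c(g) = 1/(-506) = -1/506)
-c(42) = -1*(-1/506) = 1/506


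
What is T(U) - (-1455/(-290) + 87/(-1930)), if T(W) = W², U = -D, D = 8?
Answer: 1651894/27985 ≈ 59.028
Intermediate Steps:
U = -8 (U = -1*8 = -8)
T(U) - (-1455/(-290) + 87/(-1930)) = (-8)² - (-1455/(-290) + 87/(-1930)) = 64 - (-1455*(-1/290) + 87*(-1/1930)) = 64 - (291/58 - 87/1930) = 64 - 1*139146/27985 = 64 - 139146/27985 = 1651894/27985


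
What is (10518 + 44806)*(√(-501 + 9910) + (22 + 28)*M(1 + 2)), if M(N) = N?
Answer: 13665028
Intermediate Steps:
(10518 + 44806)*(√(-501 + 9910) + (22 + 28)*M(1 + 2)) = (10518 + 44806)*(√(-501 + 9910) + (22 + 28)*(1 + 2)) = 55324*(√9409 + 50*3) = 55324*(97 + 150) = 55324*247 = 13665028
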